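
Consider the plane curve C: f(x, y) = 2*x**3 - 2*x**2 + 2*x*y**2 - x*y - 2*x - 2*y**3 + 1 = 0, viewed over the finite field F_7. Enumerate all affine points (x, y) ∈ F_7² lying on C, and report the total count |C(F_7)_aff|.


Affine F_7-points: {(3, 5), (3, 6), (4, 1), (5, 4), (6, 3)}; count = 5.

For each of the 49 pairs (x, y) ∈ F_7², evaluate f(x, y) mod 7. Record the zeros.
  x = 0: [0↦1, 1↦6, 2↦6, 3↦3, 4↦6, 5↦3, 6↦3]  zeros at y ∈ ∅
  x = 1: [0↦6, 1↦5, 2↦3, 3↦2, 4↦4, 5↦4, 6↦4]  zeros at y ∈ ∅
  x = 2: [0↦5, 1↦5, 2↦1, 3↦2, 4↦3, 5↦6, 6↦6]  zeros at y ∈ ∅
  x = 3: [0↦3, 1↦4, 2↦5, 3↦1, 4↦1, 5↦0, 6↦0]  zeros at y ∈ {5, 6}
  x = 4: [0↦5, 1↦0, 2↦6, 3↦4, 4↦3, 5↦5, 6↦5]  zeros at y ∈ {1}
  x = 5: [0↦2, 1↦5, 2↦2, 3↦2, 4↦0, 5↦5, 6↦5]  zeros at y ∈ {4}
  x = 6: [0↦6, 1↦3, 2↦5, 3↦0, 4↦4, 5↦5, 6↦5]  zeros at y ∈ {3}
Collecting zeros: affine points = {(3, 5), (3, 6), (4, 1), (5, 4), (6, 3)}.
Total count |C(F_7)_aff| = 5.


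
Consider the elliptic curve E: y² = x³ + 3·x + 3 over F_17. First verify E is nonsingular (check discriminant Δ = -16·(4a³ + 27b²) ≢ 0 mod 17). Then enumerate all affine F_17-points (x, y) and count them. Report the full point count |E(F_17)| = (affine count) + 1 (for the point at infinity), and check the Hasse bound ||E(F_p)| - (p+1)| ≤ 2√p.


Affine points = {(2, 0), (6, 4), (6, 13), (10, 8), (10, 9), (12, 4), (12, 13), (14, 1), (14, 16), (16, 4), (16, 13)}; affine count = 11; |E(F_17)| = 12.

Discriminant check: Δ ∝ 4a³ + 27b² = 4·3³ + 27·3² = 4·27 + 27·9 ≡ 11 (mod 17). Nonzero ⇒ E is nonsingular.
For each x ∈ F_17, compute rhs = x³ + 3·x + 3 mod 17, then count y ∈ F_17 with y² ≡ rhs.
  x = 0: rhs = 3, matching y values: none (0 points).
  x = 1: rhs = 7, matching y values: none (0 points).
  x = 2: rhs = 0, matching y values: 0 (1 points).
  x = 3: rhs = 5, matching y values: none (0 points).
  x = 4: rhs = 11, matching y values: none (0 points).
  x = 5: rhs = 7, matching y values: none (0 points).
  x = 6: rhs = 16, matching y values: 4, 13 (2 points).
  x = 7: rhs = 10, matching y values: none (0 points).
  x = 8: rhs = 12, matching y values: none (0 points).
  x = 9: rhs = 11, matching y values: none (0 points).
  x = 10: rhs = 13, matching y values: 8, 9 (2 points).
  x = 11: rhs = 7, matching y values: none (0 points).
  x = 12: rhs = 16, matching y values: 4, 13 (2 points).
  x = 13: rhs = 12, matching y values: none (0 points).
  x = 14: rhs = 1, matching y values: 1, 16 (2 points).
  x = 15: rhs = 6, matching y values: none (0 points).
  x = 16: rhs = 16, matching y values: 4, 13 (2 points).
Total affine count: 11.
Full point count |E(F_17)| = 11 + 1 = 12.
Hasse bound: |12 − (17+1)| = |-6| = 6 ≤ 2√17 ≈ 8.2462 ✓.


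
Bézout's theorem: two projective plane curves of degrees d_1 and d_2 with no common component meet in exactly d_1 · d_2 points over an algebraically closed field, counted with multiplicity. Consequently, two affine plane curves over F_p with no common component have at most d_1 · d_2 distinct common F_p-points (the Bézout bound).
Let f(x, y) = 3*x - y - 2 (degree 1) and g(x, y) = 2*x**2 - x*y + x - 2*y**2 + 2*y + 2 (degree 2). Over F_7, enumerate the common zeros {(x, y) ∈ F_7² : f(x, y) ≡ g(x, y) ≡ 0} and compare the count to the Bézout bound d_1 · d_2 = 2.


Common zeros: {(4, 3)}; count = 1; Bézout bound = 2.

deg(f) = 1, deg(g) = 2, so Bézout bound = 2.
Scan x ∈ F_7. For each x, list the y ∈ F_7 with f(x, y) ≡ 0 and those with g(x, y) ≡ 0 (mod 7); the common zeros in that column are the intersection.
  x = 0: f ≡ 0 at y ∈ {5}; g ≡ 0 at y ∈ ∅; common: ∅.
  x = 1: f ≡ 0 at y ∈ {1}; g ≡ 0 at y ∈ ∅; common: ∅.
  x = 2: f ≡ 0 at y ∈ {4}; g ≡ 0 at y ∈ ∅; common: ∅.
  x = 3: f ≡ 0 at y ∈ {0}; g ≡ 0 at y ∈ ∅; common: ∅.
  x = 4: f ≡ 0 at y ∈ {3}; g ≡ 0 at y ∈ {3}; common: {3}.
  x = 5: f ≡ 0 at y ∈ {6}; g ≡ 0 at y ∈ ∅; common: ∅.
  x = 6: f ≡ 0 at y ∈ {2}; g ≡ 0 at y ∈ ∅; common: ∅.
Collecting: common zeros = {(4, 3)}, so the count is 1.
Comparison with the Bézout bound: 1 ≤ 2 = deg(f)·deg(g), as expected for curves with no common component (the affine F_7-count falls short of the bound because intersections may lie at infinity, over extension fields, or carry multiplicity).


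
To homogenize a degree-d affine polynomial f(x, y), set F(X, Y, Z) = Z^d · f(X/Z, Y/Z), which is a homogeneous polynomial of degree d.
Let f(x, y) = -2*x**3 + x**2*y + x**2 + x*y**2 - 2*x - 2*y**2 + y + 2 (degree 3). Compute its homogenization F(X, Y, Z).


F(X, Y, Z) = -2*X**3 + X**2*Y + X**2*Z + X*Y**2 - 2*X*Z**2 - 2*Y**2*Z + Y*Z**2 + 2*Z**3

deg(f) = 3.
Substitute x = X/Z, y = Y/Z into f, then multiply by Z^3.
  monomial -2·x^3·y^0 ↦ -2·X^3·Y^0·Z^0.
  monomial 1·x^2·y^1 ↦ 1·X^2·Y^1·Z^0.
  monomial 1·x^2·y^0 ↦ 1·X^2·Y^0·Z^1.
  monomial 1·x^1·y^2 ↦ 1·X^1·Y^2·Z^0.
  monomial -2·x^1·y^0 ↦ -2·X^1·Y^0·Z^2.
  monomial -2·x^0·y^2 ↦ -2·X^0·Y^2·Z^1.
  monomial 1·x^0·y^1 ↦ 1·X^0·Y^1·Z^2.
  monomial 2·x^0·y^0 ↦ 2·X^0·Y^0·Z^3.
Collecting: F(X, Y, Z) = -2*X**3 + X**2*Y + X**2*Z + X*Y**2 - 2*X*Z**2 - 2*Y**2*Z + Y*Z**2 + 2*Z**3.


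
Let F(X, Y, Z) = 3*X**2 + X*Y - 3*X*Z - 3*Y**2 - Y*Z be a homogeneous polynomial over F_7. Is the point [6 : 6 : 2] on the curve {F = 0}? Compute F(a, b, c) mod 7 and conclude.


F(6,6,2) ≡ 2 (mod 7); P is NOT on the curve.

Evaluate F(6, 6, 2) term-by-term (mod 7).
  3*X**2 ↦ 3·36·1·1 = 108
  X*Y ↦ 1·6·6·1 = 36
  -3*X*Z ↦ -3·6·1·2 = -36
  -3*Y**2 ↦ -3·1·36·1 = -108
  -Y*Z ↦ -1·1·6·2 = -12
Sum: F(6, 6, 2) = (108) + (36) + (-36) + (-108) + (-12) = -12.
Reducing mod 7: -12 ≡ 2 (mod 7).
Since F(a, b, c) ≡ 2 ≠ 0 (mod 7), P does NOT lie on the curve.


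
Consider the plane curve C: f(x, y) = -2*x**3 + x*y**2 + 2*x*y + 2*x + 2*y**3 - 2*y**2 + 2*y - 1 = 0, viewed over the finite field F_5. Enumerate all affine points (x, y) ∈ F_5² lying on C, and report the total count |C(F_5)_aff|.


Affine F_5-points: {(2, 1), (2, 2)}; count = 2.

For each of the 25 pairs (x, y) ∈ F_5², evaluate f(x, y) mod 5. Record the zeros.
  x = 0: [0↦4, 1↦1, 2↦1, 3↦1, 4↦3]  zeros at y ∈ ∅
  x = 1: [0↦4, 1↦4, 2↦4, 3↦1, 4↦2]  zeros at y ∈ ∅
  x = 2: [0↦2, 1↦0, 2↦0, 3↦4, 4↦4]  zeros at y ∈ {1, 2}
  x = 3: [0↦1, 1↦2, 2↦2, 3↦3, 4↦2]  zeros at y ∈ ∅
  x = 4: [0↦4, 1↦3, 2↦3, 3↦1, 4↦4]  zeros at y ∈ ∅
Collecting zeros: affine points = {(2, 1), (2, 2)}.
Total count |C(F_5)_aff| = 2.


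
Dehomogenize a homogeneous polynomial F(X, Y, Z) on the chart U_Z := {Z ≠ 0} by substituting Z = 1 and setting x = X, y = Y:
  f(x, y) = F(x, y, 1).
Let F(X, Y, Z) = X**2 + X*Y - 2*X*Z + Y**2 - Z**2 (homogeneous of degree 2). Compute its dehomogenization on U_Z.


f(x, y) = x**2 + x*y - 2*x + y**2 - 1

On U_Z we set Z = 1. Each monomial c·X^i·Y^j·Z^k in F becomes c·x^i·y^j·1^k = c·x^i·y^j.
Substituting Z = 1: F(X, Y, 1) = x**2 + x*y - 2*x + y**2 - 1.
Note: deg(f) ≤ deg(F) = 2; strict inequality happens when F is divisible by Z (lost terms).


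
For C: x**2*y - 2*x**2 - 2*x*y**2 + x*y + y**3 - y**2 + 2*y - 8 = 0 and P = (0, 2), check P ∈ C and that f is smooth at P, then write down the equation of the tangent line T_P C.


Tangent line at P: -6*x + 10*y - 20 = 0.

Step 1: f(0, 2) = 0, so P lies on C.
Step 2: partial derivatives
  f_x(x, y) = 2*x*y - 4*x - 2*y**2 + y, f_y(x, y) = x**2 - 4*x*y + x + 3*y**2 - 2*y + 2.
  f_x(P) = -6, f_y(P) = 10 (gradient nonzero, so P is smooth).
Step 3: tangent line at P: -6·(x − 0) + 10·(y − 2) = 0.
Expanding: -6*x + 10*y - 20 = 0.


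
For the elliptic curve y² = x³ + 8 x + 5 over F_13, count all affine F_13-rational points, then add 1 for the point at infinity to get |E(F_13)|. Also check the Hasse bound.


Affine points = {(1, 1), (1, 12), (2, 4), (2, 9), (3, 2), (3, 11), (4, 6), (4, 7), (5, 1), (5, 12), (6, 3), (6, 10), (7, 1), (7, 12), (8, 3), (8, 10), (9, 0), (12, 3), (12, 10)}; affine count = 19; |E(F_13)| = 20.

Discriminant check: Δ ∝ 4a³ + 27b² = 4·8³ + 27·5² = 4·512 + 27·25 ≡ 6 (mod 13). Nonzero ⇒ E is nonsingular.
For each x ∈ F_13, compute rhs = x³ + 8·x + 5 mod 13, then count y ∈ F_13 with y² ≡ rhs.
  x = 0: rhs = 5, matching y values: none (0 points).
  x = 1: rhs = 1, matching y values: 1, 12 (2 points).
  x = 2: rhs = 3, matching y values: 4, 9 (2 points).
  x = 3: rhs = 4, matching y values: 2, 11 (2 points).
  x = 4: rhs = 10, matching y values: 6, 7 (2 points).
  x = 5: rhs = 1, matching y values: 1, 12 (2 points).
  x = 6: rhs = 9, matching y values: 3, 10 (2 points).
  x = 7: rhs = 1, matching y values: 1, 12 (2 points).
  x = 8: rhs = 9, matching y values: 3, 10 (2 points).
  x = 9: rhs = 0, matching y values: 0 (1 points).
  x = 10: rhs = 6, matching y values: none (0 points).
  x = 11: rhs = 7, matching y values: none (0 points).
  x = 12: rhs = 9, matching y values: 3, 10 (2 points).
Total affine count: 19.
Full point count |E(F_13)| = 19 + 1 = 20.
Hasse bound: |20 − (13+1)| = |6| = 6 ≤ 2√13 ≈ 7.2111 ✓.


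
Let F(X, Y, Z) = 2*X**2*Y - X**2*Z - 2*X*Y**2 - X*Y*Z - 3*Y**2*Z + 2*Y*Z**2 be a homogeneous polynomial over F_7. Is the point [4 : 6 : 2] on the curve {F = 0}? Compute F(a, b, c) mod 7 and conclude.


F(4,6,2) ≡ 6 (mod 7); P is NOT on the curve.

Evaluate F(4, 6, 2) term-by-term (mod 7).
  2*X**2*Y ↦ 2·16·6·1 = 192
  -X**2*Z ↦ -1·16·1·2 = -32
  -2*X*Y**2 ↦ -2·4·36·1 = -288
  -X*Y*Z ↦ -1·4·6·2 = -48
  -3*Y**2*Z ↦ -3·1·36·2 = -216
  2*Y*Z**2 ↦ 2·1·6·4 = 48
Sum: F(4, 6, 2) = (192) + (-32) + (-288) + (-48) + (-216) + (48) = -344.
Reducing mod 7: -344 ≡ 6 (mod 7).
Since F(a, b, c) ≡ 6 ≠ 0 (mod 7), P does NOT lie on the curve.


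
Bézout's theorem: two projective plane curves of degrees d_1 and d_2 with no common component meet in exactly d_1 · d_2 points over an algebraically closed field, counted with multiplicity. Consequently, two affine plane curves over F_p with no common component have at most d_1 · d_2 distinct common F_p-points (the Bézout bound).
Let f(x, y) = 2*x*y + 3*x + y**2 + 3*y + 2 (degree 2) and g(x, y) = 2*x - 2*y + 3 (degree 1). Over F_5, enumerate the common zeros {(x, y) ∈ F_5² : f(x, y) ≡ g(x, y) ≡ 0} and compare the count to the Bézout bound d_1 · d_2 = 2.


Common zeros: {(0, 4), (1, 0)}; count = 2; Bézout bound = 2.

deg(f) = 2, deg(g) = 1, so Bézout bound = 2.
Scan x ∈ F_5. For each x, list the y ∈ F_5 with f(x, y) ≡ 0 and those with g(x, y) ≡ 0 (mod 5); the common zeros in that column are the intersection.
  x = 0: f ≡ 0 at y ∈ {3, 4}; g ≡ 0 at y ∈ {4}; common: {4}.
  x = 1: f ≡ 0 at y ∈ {0}; g ≡ 0 at y ∈ {0}; common: {0}.
  x = 2: f ≡ 0 at y ∈ ∅; g ≡ 0 at y ∈ {1}; common: ∅.
  x = 3: f ≡ 0 at y ∈ ∅; g ≡ 0 at y ∈ {2}; common: ∅.
  x = 4: f ≡ 0 at y ∈ {2}; g ≡ 0 at y ∈ {3}; common: ∅.
Collecting: common zeros = {(0, 4), (1, 0)}, so the count is 2.
Comparison with the Bézout bound: 2 ≤ 2 = deg(f)·deg(g), as expected for curves with no common component (the bound is attained).


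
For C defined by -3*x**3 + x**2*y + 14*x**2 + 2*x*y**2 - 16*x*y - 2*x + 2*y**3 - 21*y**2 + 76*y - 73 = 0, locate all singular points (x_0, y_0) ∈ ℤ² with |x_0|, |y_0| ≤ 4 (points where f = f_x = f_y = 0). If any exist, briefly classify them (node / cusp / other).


Singular points: {(2, 3)}; classification: node.

Compute partial derivatives:
  f_x = -9*x**2 + 2*x*y + 28*x + 2*y**2 - 16*y - 2.
  f_y = x**2 + 4*x*y - 16*x + 6*y**2 - 42*y + 76.
Scan x_0 ∈ {−4, ..., 4}. For each x_0, f_y(x_0, y) is a polynomial in y; find its integer roots y ∈ {−4, ..., 4}, then test f_x and f at those candidates.
  x = -4: f_y(-4, y) = 6*y**2 - 58*y + 156; no integer root y with |y| ≤ 4.
  x = -3: f_y(-3, y) = 6*y**2 - 54*y + 133; no integer root y with |y| ≤ 4.
  x = -2: f_y(-2, y) = 6*y**2 - 50*y + 112; no integer root y with |y| ≤ 4.
  x = -1: f_y(-1, y) = 6*y**2 - 46*y + 93; no integer root y with |y| ≤ 4.
  x = 0: f_y(0, y) = 6*y**2 - 42*y + 76; no integer root y with |y| ≤ 4.
  x = 1: f_y(1, y) = 6*y**2 - 38*y + 61; no integer root y with |y| ≤ 4.
  x = 2: f_y(2, y) = 6*y**2 - 34*y + 48; vanishes at y ∈ {3}. (2, 3): f_x = 0, f = 0 — SINGULAR.
  x = 3: f_y(3, y) = 6*y**2 - 30*y + 37; no integer root y with |y| ≤ 4.
  x = 4: f_y(4, y) = 6*y**2 - 26*y + 28; vanishes at y ∈ {2}. (4, 2): f_x = -42 ≠ 0.
Only singular point on the grid: (2, 3).
Classify: substitute x = 2 + u, y = 3 + v and expand: f = -3*u**3 + u**2*v - u**2 + 2*u*v**2 + 2*v**3 + v**2.
No constant or linear terms (consistent with a singular point). Quadratic part: -u**2 + v**2. Cubic part: -3*u**3 + u**2*v + 2*u*v**2 + 2*v**3.
The quadratic part v**2 - u**2 = (v − u)(v + u) splits into two distinct linear factors, so there are two distinct tangent lines y − 3 = ±(x − 2) — this is a node (ordinary double point).
Classification: node.


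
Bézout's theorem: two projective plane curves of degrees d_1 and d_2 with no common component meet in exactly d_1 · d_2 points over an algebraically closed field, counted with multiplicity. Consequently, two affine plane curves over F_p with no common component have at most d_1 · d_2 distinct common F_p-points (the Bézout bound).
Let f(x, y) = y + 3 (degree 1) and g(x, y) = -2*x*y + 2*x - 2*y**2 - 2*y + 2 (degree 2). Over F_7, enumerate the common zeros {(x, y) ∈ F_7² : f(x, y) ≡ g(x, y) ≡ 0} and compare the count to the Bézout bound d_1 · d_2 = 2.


Common zeros: {(3, 4)}; count = 1; Bézout bound = 2.

deg(f) = 1, deg(g) = 2, so Bézout bound = 2.
Scan x ∈ F_7. For each x, list the y ∈ F_7 with f(x, y) ≡ 0 and those with g(x, y) ≡ 0 (mod 7); the common zeros in that column are the intersection.
  x = 0: f ≡ 0 at y ∈ {4}; g ≡ 0 at y ∈ ∅; common: ∅.
  x = 1: f ≡ 0 at y ∈ {4}; g ≡ 0 at y ∈ ∅; common: ∅.
  x = 2: f ≡ 0 at y ∈ {4}; g ≡ 0 at y ∈ {2}; common: ∅.
  x = 3: f ≡ 0 at y ∈ {4}; g ≡ 0 at y ∈ {4, 6}; common: {4}.
  x = 4: f ≡ 0 at y ∈ {4}; g ≡ 0 at y ∈ ∅; common: ∅.
  x = 5: f ≡ 0 at y ∈ {4}; g ≡ 0 at y ∈ {3, 5}; common: ∅.
  x = 6: f ≡ 0 at y ∈ {4}; g ≡ 0 at y ∈ {0}; common: ∅.
Collecting: common zeros = {(3, 4)}, so the count is 1.
Comparison with the Bézout bound: 1 ≤ 2 = deg(f)·deg(g), as expected for curves with no common component (the affine F_7-count falls short of the bound because intersections may lie at infinity, over extension fields, or carry multiplicity).


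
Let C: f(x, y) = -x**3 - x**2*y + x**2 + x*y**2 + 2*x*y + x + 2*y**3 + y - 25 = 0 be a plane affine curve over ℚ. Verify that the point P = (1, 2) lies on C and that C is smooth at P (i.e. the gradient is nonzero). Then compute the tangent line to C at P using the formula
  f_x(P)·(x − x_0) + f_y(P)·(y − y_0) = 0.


Tangent line at P: 4*x + 30*y - 64 = 0.

Step 1: f(1, 2) = 0, so P lies on C.
Step 2: partial derivatives
  f_x(x, y) = -3*x**2 - 2*x*y + 2*x + y**2 + 2*y + 1, f_y(x, y) = -x**2 + 2*x*y + 2*x + 6*y**2 + 1.
  f_x(P) = 4, f_y(P) = 30 (gradient nonzero, so P is smooth).
Step 3: tangent line at P: 4·(x − 1) + 30·(y − 2) = 0.
Expanding: 4*x + 30*y - 64 = 0.


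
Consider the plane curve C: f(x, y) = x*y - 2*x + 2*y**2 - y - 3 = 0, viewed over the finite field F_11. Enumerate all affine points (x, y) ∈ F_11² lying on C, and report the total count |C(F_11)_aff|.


Affine F_11-points: {(0, 7), (0, 10), (4, 0), (4, 4), (8, 5), (8, 8), (9, 1), (9, 6), (10, 3), (10, 9)}; count = 10.

For each of the 121 pairs (x, y) ∈ F_11², evaluate f(x, y) mod 11. Record the zeros.
  x = 0: [0↦8, 1↦9, 2↦3, 3↦1, 4↦3, 5↦9, 6↦8, 7↦0, 8↦7, 9↦7, 10↦0]  zeros at y ∈ {7, 10}
  x = 1: [0↦6, 1↦8, 2↦3, 3↦2, 4↦5, 5↦1, 6↦1, 7↦5, 8↦2, 9↦3, 10↦8]  zeros at y ∈ ∅
  x = 2: [0↦4, 1↦7, 2↦3, 3↦3, 4↦7, 5↦4, 6↦5, 7↦10, 8↦8, 9↦10, 10↦5]  zeros at y ∈ ∅
  x = 3: [0↦2, 1↦6, 2↦3, 3↦4, 4↦9, 5↦7, 6↦9, 7↦4, 8↦3, 9↦6, 10↦2]  zeros at y ∈ ∅
  x = 4: [0↦0, 1↦5, 2↦3, 3↦5, 4↦0, 5↦10, 6↦2, 7↦9, 8↦9, 9↦2, 10↦10]  zeros at y ∈ {0, 4}
  x = 5: [0↦9, 1↦4, 2↦3, 3↦6, 4↦2, 5↦2, 6↦6, 7↦3, 8↦4, 9↦9, 10↦7]  zeros at y ∈ ∅
  x = 6: [0↦7, 1↦3, 2↦3, 3↦7, 4↦4, 5↦5, 6↦10, 7↦8, 8↦10, 9↦5, 10↦4]  zeros at y ∈ ∅
  x = 7: [0↦5, 1↦2, 2↦3, 3↦8, 4↦6, 5↦8, 6↦3, 7↦2, 8↦5, 9↦1, 10↦1]  zeros at y ∈ ∅
  x = 8: [0↦3, 1↦1, 2↦3, 3↦9, 4↦8, 5↦0, 6↦7, 7↦7, 8↦0, 9↦8, 10↦9]  zeros at y ∈ {5, 8}
  x = 9: [0↦1, 1↦0, 2↦3, 3↦10, 4↦10, 5↦3, 6↦0, 7↦1, 8↦6, 9↦4, 10↦6]  zeros at y ∈ {1, 6}
  x = 10: [0↦10, 1↦10, 2↦3, 3↦0, 4↦1, 5↦6, 6↦4, 7↦6, 8↦1, 9↦0, 10↦3]  zeros at y ∈ {3, 9}
Collecting zeros: affine points = {(0, 7), (0, 10), (4, 0), (4, 4), (8, 5), (8, 8), (9, 1), (9, 6), (10, 3), (10, 9)}.
Total count |C(F_11)_aff| = 10.


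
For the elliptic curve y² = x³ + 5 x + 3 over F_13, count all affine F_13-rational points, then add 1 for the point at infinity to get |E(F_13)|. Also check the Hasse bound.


Affine points = {(0, 4), (0, 9), (1, 3), (1, 10), (4, 3), (4, 10), (5, 6), (5, 7), (7, 2), (7, 11), (8, 3), (8, 10), (9, 6), (9, 7), (10, 0), (12, 6), (12, 7)}; affine count = 17; |E(F_13)| = 18.

Discriminant check: Δ ∝ 4a³ + 27b² = 4·5³ + 27·3² = 4·125 + 27·9 ≡ 2 (mod 13). Nonzero ⇒ E is nonsingular.
For each x ∈ F_13, compute rhs = x³ + 5·x + 3 mod 13, then count y ∈ F_13 with y² ≡ rhs.
  x = 0: rhs = 3, matching y values: 4, 9 (2 points).
  x = 1: rhs = 9, matching y values: 3, 10 (2 points).
  x = 2: rhs = 8, matching y values: none (0 points).
  x = 3: rhs = 6, matching y values: none (0 points).
  x = 4: rhs = 9, matching y values: 3, 10 (2 points).
  x = 5: rhs = 10, matching y values: 6, 7 (2 points).
  x = 6: rhs = 2, matching y values: none (0 points).
  x = 7: rhs = 4, matching y values: 2, 11 (2 points).
  x = 8: rhs = 9, matching y values: 3, 10 (2 points).
  x = 9: rhs = 10, matching y values: 6, 7 (2 points).
  x = 10: rhs = 0, matching y values: 0 (1 points).
  x = 11: rhs = 11, matching y values: none (0 points).
  x = 12: rhs = 10, matching y values: 6, 7 (2 points).
Total affine count: 17.
Full point count |E(F_13)| = 17 + 1 = 18.
Hasse bound: |18 − (13+1)| = |4| = 4 ≤ 2√13 ≈ 7.2111 ✓.


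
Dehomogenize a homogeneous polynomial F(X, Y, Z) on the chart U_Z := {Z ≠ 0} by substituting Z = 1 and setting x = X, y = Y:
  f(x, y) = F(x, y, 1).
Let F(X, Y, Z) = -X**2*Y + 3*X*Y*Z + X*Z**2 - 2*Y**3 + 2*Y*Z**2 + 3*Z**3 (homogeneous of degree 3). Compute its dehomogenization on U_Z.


f(x, y) = -x**2*y + 3*x*y + x - 2*y**3 + 2*y + 3

On U_Z we set Z = 1. Each monomial c·X^i·Y^j·Z^k in F becomes c·x^i·y^j·1^k = c·x^i·y^j.
Substituting Z = 1: F(X, Y, 1) = -x**2*y + 3*x*y + x - 2*y**3 + 2*y + 3.
Note: deg(f) ≤ deg(F) = 3; strict inequality happens when F is divisible by Z (lost terms).


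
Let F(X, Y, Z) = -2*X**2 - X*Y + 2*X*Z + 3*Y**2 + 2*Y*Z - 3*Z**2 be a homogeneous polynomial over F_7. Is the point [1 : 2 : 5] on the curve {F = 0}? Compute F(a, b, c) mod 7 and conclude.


F(1,2,5) ≡ 5 (mod 7); P is NOT on the curve.

Evaluate F(1, 2, 5) term-by-term (mod 7).
  -2*X**2 ↦ -2·1·1·1 = -2
  -X*Y ↦ -1·1·2·1 = -2
  2*X*Z ↦ 2·1·1·5 = 10
  3*Y**2 ↦ 3·1·4·1 = 12
  2*Y*Z ↦ 2·1·2·5 = 20
  -3*Z**2 ↦ -3·1·1·25 = -75
Sum: F(1, 2, 5) = (-2) + (-2) + (10) + (12) + (20) + (-75) = -37.
Reducing mod 7: -37 ≡ 5 (mod 7).
Since F(a, b, c) ≡ 5 ≠ 0 (mod 7), P does NOT lie on the curve.


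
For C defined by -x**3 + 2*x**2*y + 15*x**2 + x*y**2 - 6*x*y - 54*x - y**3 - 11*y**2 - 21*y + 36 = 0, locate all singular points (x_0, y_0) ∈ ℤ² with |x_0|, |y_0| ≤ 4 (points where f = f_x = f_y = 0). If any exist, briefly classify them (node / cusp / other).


Singular points: {(3, -3)}; classification: cusp.

Compute partial derivatives:
  f_x = -3*x**2 + 4*x*y + 30*x + y**2 - 6*y - 54.
  f_y = 2*x**2 + 2*x*y - 6*x - 3*y**2 - 22*y - 21.
Scan x_0 ∈ {−4, ..., 4}. For each x_0, f_y(x_0, y) is a polynomial in y; find its integer roots y ∈ {−4, ..., 4}, then test f_x and f at those candidates.
  x = -4: f_y(-4, y) = -3*y**2 - 30*y + 35; no integer root y with |y| ≤ 4.
  x = -3: f_y(-3, y) = -3*y**2 - 28*y + 15; no integer root y with |y| ≤ 4.
  x = -2: f_y(-2, y) = -3*y**2 - 26*y - 1; no integer root y with |y| ≤ 4.
  x = -1: f_y(-1, y) = -3*y**2 - 24*y - 13; no integer root y with |y| ≤ 4.
  x = 0: f_y(0, y) = -3*y**2 - 22*y - 21; no integer root y with |y| ≤ 4.
  x = 1: f_y(1, y) = -3*y**2 - 20*y - 25; no integer root y with |y| ≤ 4.
  x = 2: f_y(2, y) = -3*y**2 - 18*y - 25; no integer root y with |y| ≤ 4.
  x = 3: f_y(3, y) = -3*y**2 - 16*y - 21; vanishes at y ∈ {-3}. (3, -3): f_x = 0, f = 0 — SINGULAR.
  x = 4: f_y(4, y) = -3*y**2 - 14*y - 13; no integer root y with |y| ≤ 4.
Only singular point on the grid: (3, -3).
Classify: substitute x = 3 + u, y = -3 + v and expand: f = -u**3 + 2*u**2*v + u*v**2 - v**3 + v**2.
No constant or linear terms (consistent with a singular point). Quadratic part: v**2. Cubic part: -u**3 + 2*u**2*v + u*v**2 - v**3.
The quadratic part v**2 is a perfect square, so there is a single (double) tangent line v = 0, i.e. y = -3. Restricting the cubic part to that line (v = 0) leaves -u**3 ≠ 0, so f is not divisible by v and the branch is v² ≈ u**3 to lowest order — this is a cusp.
Classification: cusp.


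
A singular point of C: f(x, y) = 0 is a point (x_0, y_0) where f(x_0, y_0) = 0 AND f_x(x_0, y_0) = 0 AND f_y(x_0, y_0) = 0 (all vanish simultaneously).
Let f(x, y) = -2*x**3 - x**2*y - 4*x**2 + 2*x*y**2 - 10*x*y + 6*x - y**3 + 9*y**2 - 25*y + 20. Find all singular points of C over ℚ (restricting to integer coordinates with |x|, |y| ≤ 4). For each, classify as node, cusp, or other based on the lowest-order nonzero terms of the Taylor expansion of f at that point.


Singular points: {(-1, 2)}; classification: cusp.

Compute partial derivatives:
  f_x = -6*x**2 - 2*x*y - 8*x + 2*y**2 - 10*y + 6.
  f_y = -x**2 + 4*x*y - 10*x - 3*y**2 + 18*y - 25.
Scan x_0 ∈ {−4, ..., 4}. For each x_0, f_y(x_0, y) is a polynomial in y; find its integer roots y ∈ {−4, ..., 4}, then test f_x and f at those candidates.
  x = -4: f_y(-4, y) = -3*y**2 + 2*y - 1; no integer root y with |y| ≤ 4.
  x = -3: f_y(-3, y) = -3*y**2 + 6*y - 4; no integer root y with |y| ≤ 4.
  x = -2: f_y(-2, y) = -3*y**2 + 10*y - 9; no integer root y with |y| ≤ 4.
  x = -1: f_y(-1, y) = -3*y**2 + 14*y - 16; vanishes at y ∈ {2}. (-1, 2): f_x = 0, f = 0 — SINGULAR.
  x = 0: f_y(0, y) = -3*y**2 + 18*y - 25; no integer root y with |y| ≤ 4.
  x = 1: f_y(1, y) = -3*y**2 + 22*y - 36; no integer root y with |y| ≤ 4.
  x = 2: f_y(2, y) = -3*y**2 + 26*y - 49; no integer root y with |y| ≤ 4.
  x = 3: f_y(3, y) = -3*y**2 + 30*y - 64; no integer root y with |y| ≤ 4.
  x = 4: f_y(4, y) = -3*y**2 + 34*y - 81; no integer root y with |y| ≤ 4.
Only singular point on the grid: (-1, 2).
Classify: substitute x = -1 + u, y = 2 + v and expand: f = -2*u**3 - u**2*v + 2*u*v**2 - v**3 + v**2.
No constant or linear terms (consistent with a singular point). Quadratic part: v**2. Cubic part: -2*u**3 - u**2*v + 2*u*v**2 - v**3.
The quadratic part v**2 is a perfect square, so there is a single (double) tangent line v = 0, i.e. y = 2. Restricting the cubic part to that line (v = 0) leaves -2*u**3 ≠ 0, so f is not divisible by v and the branch is v² ≈ 2*u**3 to lowest order — this is a cusp.
Classification: cusp.


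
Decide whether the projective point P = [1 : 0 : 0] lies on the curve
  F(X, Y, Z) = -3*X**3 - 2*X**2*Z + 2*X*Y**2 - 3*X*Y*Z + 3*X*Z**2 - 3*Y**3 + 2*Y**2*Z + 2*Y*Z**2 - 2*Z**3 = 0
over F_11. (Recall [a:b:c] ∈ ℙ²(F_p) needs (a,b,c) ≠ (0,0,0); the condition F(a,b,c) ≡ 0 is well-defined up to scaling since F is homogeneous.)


F(1,0,0) ≡ 8 (mod 11); P is NOT on the curve.

Evaluate F(1, 0, 0) term-by-term (mod 11).
  -3*X**3 ↦ -3·1·1·1 = -3
  -2*X**2*Z ↦ -2·1·1·0 = 0
  2*X*Y**2 ↦ 2·1·0·1 = 0
  -3*X*Y*Z ↦ -3·1·0·0 = 0
  3*X*Z**2 ↦ 3·1·1·0 = 0
  -3*Y**3 ↦ -3·1·0·1 = 0
  2*Y**2*Z ↦ 2·1·0·0 = 0
  2*Y*Z**2 ↦ 2·1·0·0 = 0
  -2*Z**3 ↦ -2·1·1·0 = 0
Sum: F(1, 0, 0) = (-3) + (0) + (0) + (0) + (0) + (0) + (0) + (0) + (0) = -3.
Reducing mod 11: -3 ≡ 8 (mod 11).
Since F(a, b, c) ≡ 8 ≠ 0 (mod 11), P does NOT lie on the curve.


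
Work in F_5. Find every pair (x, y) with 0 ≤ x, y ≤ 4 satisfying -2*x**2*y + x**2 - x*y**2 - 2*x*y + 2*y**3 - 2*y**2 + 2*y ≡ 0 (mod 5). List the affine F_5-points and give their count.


Affine F_5-points: {(0, 0)}; count = 1.

For each of the 25 pairs (x, y) ∈ F_5², evaluate f(x, y) mod 5. Record the zeros.
  x = 0: [0↦0, 1↦2, 2↦2, 3↦2, 4↦4]  zeros at y ∈ {0}
  x = 1: [0↦1, 1↦3, 2↦1, 3↦2, 4↦3]  zeros at y ∈ ∅
  x = 2: [0↦4, 1↦2, 2↦4, 3↦2, 4↦3]  zeros at y ∈ ∅
  x = 3: [0↦4, 1↦4, 2↦1, 3↦2, 4↦4]  zeros at y ∈ ∅
  x = 4: [0↦1, 1↦4, 2↦2, 3↦2, 4↦1]  zeros at y ∈ ∅
Collecting zeros: affine points = {(0, 0)}.
Total count |C(F_5)_aff| = 1.


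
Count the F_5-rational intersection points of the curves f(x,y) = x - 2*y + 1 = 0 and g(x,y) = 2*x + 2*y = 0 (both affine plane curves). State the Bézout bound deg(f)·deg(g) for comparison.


Common zeros: {(3, 2)}; count = 1; Bézout bound = 1.

deg(f) = 1, deg(g) = 1, so Bézout bound = 1.
Scan x ∈ F_5. For each x, list the y ∈ F_5 with f(x, y) ≡ 0 and those with g(x, y) ≡ 0 (mod 5); the common zeros in that column are the intersection.
  x = 0: f ≡ 0 at y ∈ {3}; g ≡ 0 at y ∈ {0}; common: ∅.
  x = 1: f ≡ 0 at y ∈ {1}; g ≡ 0 at y ∈ {4}; common: ∅.
  x = 2: f ≡ 0 at y ∈ {4}; g ≡ 0 at y ∈ {3}; common: ∅.
  x = 3: f ≡ 0 at y ∈ {2}; g ≡ 0 at y ∈ {2}; common: {2}.
  x = 4: f ≡ 0 at y ∈ {0}; g ≡ 0 at y ∈ {1}; common: ∅.
Collecting: common zeros = {(3, 2)}, so the count is 1.
Comparison with the Bézout bound: 1 ≤ 1 = deg(f)·deg(g), as expected for curves with no common component (the bound is attained).


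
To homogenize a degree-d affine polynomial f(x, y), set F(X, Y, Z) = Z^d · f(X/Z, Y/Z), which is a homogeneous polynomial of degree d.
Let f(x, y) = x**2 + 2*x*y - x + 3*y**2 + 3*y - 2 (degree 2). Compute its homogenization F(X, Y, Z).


F(X, Y, Z) = X**2 + 2*X*Y - X*Z + 3*Y**2 + 3*Y*Z - 2*Z**2

deg(f) = 2.
Substitute x = X/Z, y = Y/Z into f, then multiply by Z^2.
  monomial 1·x^2·y^0 ↦ 1·X^2·Y^0·Z^0.
  monomial 2·x^1·y^1 ↦ 2·X^1·Y^1·Z^0.
  monomial -1·x^1·y^0 ↦ -1·X^1·Y^0·Z^1.
  monomial 3·x^0·y^2 ↦ 3·X^0·Y^2·Z^0.
  monomial 3·x^0·y^1 ↦ 3·X^0·Y^1·Z^1.
  monomial -2·x^0·y^0 ↦ -2·X^0·Y^0·Z^2.
Collecting: F(X, Y, Z) = X**2 + 2*X*Y - X*Z + 3*Y**2 + 3*Y*Z - 2*Z**2.


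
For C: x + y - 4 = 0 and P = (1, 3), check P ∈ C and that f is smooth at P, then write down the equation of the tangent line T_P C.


Tangent line at P: x + y - 4 = 0.

Step 1: f(1, 3) = 0, so P lies on C.
Step 2: partial derivatives
  f_x(x, y) = 1, f_y(x, y) = 1.
  f_x(P) = 1, f_y(P) = 1 (gradient nonzero, so P is smooth).
Step 3: tangent line at P: 1·(x − 1) + 1·(y − 3) = 0.
Expanding: x + y - 4 = 0.


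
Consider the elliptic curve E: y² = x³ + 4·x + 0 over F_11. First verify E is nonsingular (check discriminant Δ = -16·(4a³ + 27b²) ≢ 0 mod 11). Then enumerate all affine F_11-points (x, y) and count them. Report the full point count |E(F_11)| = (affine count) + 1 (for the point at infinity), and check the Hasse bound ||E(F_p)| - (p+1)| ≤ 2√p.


Affine points = {(0, 0), (1, 4), (1, 7), (2, 4), (2, 7), (4, 5), (4, 6), (6, 3), (6, 8), (8, 4), (8, 7)}; affine count = 11; |E(F_11)| = 12.

Discriminant check: Δ ∝ 4a³ + 27b² = 4·4³ + 27·0² = 4·64 + 27·0 ≡ 3 (mod 11). Nonzero ⇒ E is nonsingular.
For each x ∈ F_11, compute rhs = x³ + 4·x + 0 mod 11, then count y ∈ F_11 with y² ≡ rhs.
  x = 0: rhs = 0, matching y values: 0 (1 points).
  x = 1: rhs = 5, matching y values: 4, 7 (2 points).
  x = 2: rhs = 5, matching y values: 4, 7 (2 points).
  x = 3: rhs = 6, matching y values: none (0 points).
  x = 4: rhs = 3, matching y values: 5, 6 (2 points).
  x = 5: rhs = 2, matching y values: none (0 points).
  x = 6: rhs = 9, matching y values: 3, 8 (2 points).
  x = 7: rhs = 8, matching y values: none (0 points).
  x = 8: rhs = 5, matching y values: 4, 7 (2 points).
  x = 9: rhs = 6, matching y values: none (0 points).
  x = 10: rhs = 6, matching y values: none (0 points).
Total affine count: 11.
Full point count |E(F_11)| = 11 + 1 = 12.
Hasse bound: |12 − (11+1)| = |0| = 0 ≤ 2√11 ≈ 6.6332 ✓.


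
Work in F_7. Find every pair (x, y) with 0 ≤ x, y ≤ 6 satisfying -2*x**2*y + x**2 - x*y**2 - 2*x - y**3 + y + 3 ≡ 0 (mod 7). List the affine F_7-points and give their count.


Affine F_7-points: {(0, 3), (2, 1), (2, 3), (3, 6), (5, 4), (5, 6), (6, 2)}; count = 7.

For each of the 49 pairs (x, y) ∈ F_7², evaluate f(x, y) mod 7. Record the zeros.
  x = 0: [0↦3, 1↦3, 2↦4, 3↦0, 4↦6, 5↦2, 6↦3]  zeros at y ∈ {3}
  x = 1: [0↦2, 1↦6, 2↦2, 3↦5, 4↦2, 5↦1, 6↦3]  zeros at y ∈ ∅
  x = 2: [0↦3, 1↦0, 2↦1, 3↦0, 4↦5, 5↦3, 6↦2]  zeros at y ∈ {1, 3}
  x = 3: [0↦6, 1↦6, 2↦1, 3↦6, 4↦1, 5↦1, 6↦0]  zeros at y ∈ {6}
  x = 4: [0↦4, 1↦3, 2↦2, 3↦2, 4↦4, 5↦2, 6↦4]  zeros at y ∈ ∅
  x = 5: [0↦4, 1↦5, 2↦4, 3↦2, 4↦0, 5↦6, 6↦0]  zeros at y ∈ {4, 6}
  x = 6: [0↦6, 1↦5, 2↦0, 3↦6, 4↦3, 5↦6, 6↦2]  zeros at y ∈ {2}
Collecting zeros: affine points = {(0, 3), (2, 1), (2, 3), (3, 6), (5, 4), (5, 6), (6, 2)}.
Total count |C(F_7)_aff| = 7.


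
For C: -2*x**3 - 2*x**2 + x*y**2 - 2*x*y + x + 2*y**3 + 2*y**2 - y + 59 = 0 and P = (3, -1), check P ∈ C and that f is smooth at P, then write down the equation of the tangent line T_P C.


Tangent line at P: -62*x - 11*y + 175 = 0.

Step 1: f(3, -1) = 0, so P lies on C.
Step 2: partial derivatives
  f_x(x, y) = -6*x**2 - 4*x + y**2 - 2*y + 1, f_y(x, y) = 2*x*y - 2*x + 6*y**2 + 4*y - 1.
  f_x(P) = -62, f_y(P) = -11 (gradient nonzero, so P is smooth).
Step 3: tangent line at P: -62·(x − 3) + -11·(y − -1) = 0.
Expanding: -62*x - 11*y + 175 = 0.


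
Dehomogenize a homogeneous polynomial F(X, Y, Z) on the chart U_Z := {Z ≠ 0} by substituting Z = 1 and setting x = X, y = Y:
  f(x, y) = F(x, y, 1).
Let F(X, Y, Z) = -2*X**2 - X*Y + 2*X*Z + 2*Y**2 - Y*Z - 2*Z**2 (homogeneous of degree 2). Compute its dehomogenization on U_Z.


f(x, y) = -2*x**2 - x*y + 2*x + 2*y**2 - y - 2

On U_Z we set Z = 1. Each monomial c·X^i·Y^j·Z^k in F becomes c·x^i·y^j·1^k = c·x^i·y^j.
Substituting Z = 1: F(X, Y, 1) = -2*x**2 - x*y + 2*x + 2*y**2 - y - 2.
Note: deg(f) ≤ deg(F) = 2; strict inequality happens when F is divisible by Z (lost terms).


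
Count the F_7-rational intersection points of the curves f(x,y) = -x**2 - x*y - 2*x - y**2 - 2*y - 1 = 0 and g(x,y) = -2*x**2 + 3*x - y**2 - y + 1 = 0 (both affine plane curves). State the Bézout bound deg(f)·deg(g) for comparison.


Common zeros: {(2, 2)}; count = 1; Bézout bound = 4.

deg(f) = 2, deg(g) = 2, so Bézout bound = 4.
Scan x ∈ F_7. For each x, list the y ∈ F_7 with f(x, y) ≡ 0 and those with g(x, y) ≡ 0 (mod 7); the common zeros in that column are the intersection.
  x = 0: f ≡ 0 at y ∈ {6}; g ≡ 0 at y ∈ ∅; common: ∅.
  x = 1: f ≡ 0 at y ∈ {2}; g ≡ 0 at y ∈ {1, 5}; common: ∅.
  x = 2: f ≡ 0 at y ∈ {1, 2}; g ≡ 0 at y ∈ {2, 4}; common: {2}.
  x = 3: f ≡ 0 at y ∈ ∅; g ≡ 0 at y ∈ {2, 4}; common: ∅.
  x = 4: f ≡ 0 at y ∈ ∅; g ≡ 0 at y ∈ {1, 5}; common: ∅.
  x = 5: f ≡ 0 at y ∈ ∅; g ≡ 0 at y ∈ ∅; common: ∅.
  x = 6: f ≡ 0 at y ∈ {0, 6}; g ≡ 0 at y ∈ ∅; common: ∅.
Collecting: common zeros = {(2, 2)}, so the count is 1.
Comparison with the Bézout bound: 1 ≤ 4 = deg(f)·deg(g), as expected for curves with no common component (the affine F_7-count falls short of the bound because intersections may lie at infinity, over extension fields, or carry multiplicity).


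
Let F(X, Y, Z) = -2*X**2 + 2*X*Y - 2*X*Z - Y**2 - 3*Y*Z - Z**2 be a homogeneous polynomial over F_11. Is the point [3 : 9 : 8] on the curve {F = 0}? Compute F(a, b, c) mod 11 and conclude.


F(3,9,8) ≡ 1 (mod 11); P is NOT on the curve.

Evaluate F(3, 9, 8) term-by-term (mod 11).
  -2*X**2 ↦ -2·9·1·1 = -18
  2*X*Y ↦ 2·3·9·1 = 54
  -2*X*Z ↦ -2·3·1·8 = -48
  -Y**2 ↦ -1·1·81·1 = -81
  -3*Y*Z ↦ -3·1·9·8 = -216
  -Z**2 ↦ -1·1·1·64 = -64
Sum: F(3, 9, 8) = (-18) + (54) + (-48) + (-81) + (-216) + (-64) = -373.
Reducing mod 11: -373 ≡ 1 (mod 11).
Since F(a, b, c) ≡ 1 ≠ 0 (mod 11), P does NOT lie on the curve.


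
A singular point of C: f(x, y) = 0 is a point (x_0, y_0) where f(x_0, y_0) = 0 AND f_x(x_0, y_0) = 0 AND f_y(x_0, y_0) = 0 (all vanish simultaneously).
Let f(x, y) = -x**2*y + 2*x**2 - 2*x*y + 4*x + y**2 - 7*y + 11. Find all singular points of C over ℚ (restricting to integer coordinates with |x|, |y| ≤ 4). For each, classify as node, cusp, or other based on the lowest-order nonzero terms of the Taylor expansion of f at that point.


Singular points: {(-1, 3)}; classification: node.

Compute partial derivatives:
  f_x = -2*x*y + 4*x - 2*y + 4.
  f_y = -x**2 - 2*x + 2*y - 7.
Scan x_0 ∈ {−4, ..., 4}. For each x_0, f_y(x_0, y) is a polynomial in y; find its integer roots y ∈ {−4, ..., 4}, then test f_x and f at those candidates.
  x = -4: f_y(-4, y) = 2*y - 15; no integer root y with |y| ≤ 4.
  x = -3: f_y(-3, y) = 2*y - 10; no integer root y with |y| ≤ 4.
  x = -2: f_y(-2, y) = 2*y - 7; no integer root y with |y| ≤ 4.
  x = -1: f_y(-1, y) = 2*y - 6; vanishes at y ∈ {3}. (-1, 3): f_x = 0, f = 0 — SINGULAR.
  x = 0: f_y(0, y) = 2*y - 7; no integer root y with |y| ≤ 4.
  x = 1: f_y(1, y) = 2*y - 10; no integer root y with |y| ≤ 4.
  x = 2: f_y(2, y) = 2*y - 15; no integer root y with |y| ≤ 4.
  x = 3: f_y(3, y) = 2*y - 22; no integer root y with |y| ≤ 4.
  x = 4: f_y(4, y) = 2*y - 31; no integer root y with |y| ≤ 4.
Only singular point on the grid: (-1, 3).
Classify: substitute x = -1 + u, y = 3 + v and expand: f = -u**2*v - u**2 + v**2.
No constant or linear terms (consistent with a singular point). Quadratic part: -u**2 + v**2. Cubic part: -u**2*v.
The quadratic part v**2 - u**2 = (v − u)(v + u) splits into two distinct linear factors, so there are two distinct tangent lines y − 3 = ±(x − -1) — this is a node (ordinary double point).
Classification: node.


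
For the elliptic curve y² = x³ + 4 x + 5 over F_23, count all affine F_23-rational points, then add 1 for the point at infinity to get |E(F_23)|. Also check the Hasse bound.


Affine points = {(4, 4), (4, 19), (5, 9), (5, 14), (7, 10), (7, 13), (11, 0), (13, 0), (15, 6), (15, 17), (16, 5), (16, 18), (17, 8), (17, 15), (20, 9), (20, 14), (21, 9), (21, 14), (22, 0)}; affine count = 19; |E(F_23)| = 20.

Discriminant check: Δ ∝ 4a³ + 27b² = 4·4³ + 27·5² = 4·64 + 27·25 ≡ 11 (mod 23). Nonzero ⇒ E is nonsingular.
For each x ∈ F_23, compute rhs = x³ + 4·x + 5 mod 23, then count y ∈ F_23 with y² ≡ rhs.
  x = 0: rhs = 5, matching y values: none (0 points).
  x = 1: rhs = 10, matching y values: none (0 points).
  x = 2: rhs = 21, matching y values: none (0 points).
  x = 3: rhs = 21, matching y values: none (0 points).
  x = 4: rhs = 16, matching y values: 4, 19 (2 points).
  x = 5: rhs = 12, matching y values: 9, 14 (2 points).
  x = 6: rhs = 15, matching y values: none (0 points).
  x = 7: rhs = 8, matching y values: 10, 13 (2 points).
  x = 8: rhs = 20, matching y values: none (0 points).
  x = 9: rhs = 11, matching y values: none (0 points).
  x = 10: rhs = 10, matching y values: none (0 points).
  x = 11: rhs = 0, matching y values: 0 (1 points).
  x = 12: rhs = 10, matching y values: none (0 points).
  x = 13: rhs = 0, matching y values: 0 (1 points).
  x = 14: rhs = 22, matching y values: none (0 points).
  x = 15: rhs = 13, matching y values: 6, 17 (2 points).
  x = 16: rhs = 2, matching y values: 5, 18 (2 points).
  x = 17: rhs = 18, matching y values: 8, 15 (2 points).
  x = 18: rhs = 21, matching y values: none (0 points).
  x = 19: rhs = 17, matching y values: none (0 points).
  x = 20: rhs = 12, matching y values: 9, 14 (2 points).
  x = 21: rhs = 12, matching y values: 9, 14 (2 points).
  x = 22: rhs = 0, matching y values: 0 (1 points).
Total affine count: 19.
Full point count |E(F_23)| = 19 + 1 = 20.
Hasse bound: |20 − (23+1)| = |-4| = 4 ≤ 2√23 ≈ 9.5917 ✓.


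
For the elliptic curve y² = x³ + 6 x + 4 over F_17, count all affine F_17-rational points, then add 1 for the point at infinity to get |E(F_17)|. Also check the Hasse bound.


Affine points = {(0, 2), (0, 15), (3, 7), (3, 10), (6, 1), (6, 16), (7, 7), (7, 10), (12, 6), (12, 11), (13, 1), (13, 16), (15, 1), (15, 16)}; affine count = 14; |E(F_17)| = 15.

Discriminant check: Δ ∝ 4a³ + 27b² = 4·6³ + 27·4² = 4·216 + 27·16 ≡ 4 (mod 17). Nonzero ⇒ E is nonsingular.
For each x ∈ F_17, compute rhs = x³ + 6·x + 4 mod 17, then count y ∈ F_17 with y² ≡ rhs.
  x = 0: rhs = 4, matching y values: 2, 15 (2 points).
  x = 1: rhs = 11, matching y values: none (0 points).
  x = 2: rhs = 7, matching y values: none (0 points).
  x = 3: rhs = 15, matching y values: 7, 10 (2 points).
  x = 4: rhs = 7, matching y values: none (0 points).
  x = 5: rhs = 6, matching y values: none (0 points).
  x = 6: rhs = 1, matching y values: 1, 16 (2 points).
  x = 7: rhs = 15, matching y values: 7, 10 (2 points).
  x = 8: rhs = 3, matching y values: none (0 points).
  x = 9: rhs = 5, matching y values: none (0 points).
  x = 10: rhs = 10, matching y values: none (0 points).
  x = 11: rhs = 7, matching y values: none (0 points).
  x = 12: rhs = 2, matching y values: 6, 11 (2 points).
  x = 13: rhs = 1, matching y values: 1, 16 (2 points).
  x = 14: rhs = 10, matching y values: none (0 points).
  x = 15: rhs = 1, matching y values: 1, 16 (2 points).
  x = 16: rhs = 14, matching y values: none (0 points).
Total affine count: 14.
Full point count |E(F_17)| = 14 + 1 = 15.
Hasse bound: |15 − (17+1)| = |-3| = 3 ≤ 2√17 ≈ 8.2462 ✓.


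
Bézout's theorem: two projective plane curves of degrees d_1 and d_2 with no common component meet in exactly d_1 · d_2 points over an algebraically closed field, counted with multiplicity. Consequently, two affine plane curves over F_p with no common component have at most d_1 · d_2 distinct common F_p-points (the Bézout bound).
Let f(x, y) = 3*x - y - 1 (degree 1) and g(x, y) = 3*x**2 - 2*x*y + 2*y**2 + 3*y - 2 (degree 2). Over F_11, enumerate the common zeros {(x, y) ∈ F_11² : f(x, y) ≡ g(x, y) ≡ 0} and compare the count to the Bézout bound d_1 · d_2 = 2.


Common zeros: {(1, 2), (2, 5)}; count = 2; Bézout bound = 2.

deg(f) = 1, deg(g) = 2, so Bézout bound = 2.
Scan x ∈ F_11. For each x, list the y ∈ F_11 with f(x, y) ≡ 0 and those with g(x, y) ≡ 0 (mod 11); the common zeros in that column are the intersection.
  x = 0: f ≡ 0 at y ∈ {10}; g ≡ 0 at y ∈ {6, 9}; common: ∅.
  x = 1: f ≡ 0 at y ∈ {2}; g ≡ 0 at y ∈ {2, 3}; common: {2}.
  x = 2: f ≡ 0 at y ∈ {5}; g ≡ 0 at y ∈ {1, 5}; common: {5}.
  x = 3: f ≡ 0 at y ∈ {8}; g ≡ 0 at y ∈ ∅; common: ∅.
  x = 4: f ≡ 0 at y ∈ {0}; g ≡ 0 at y ∈ {2, 6}; common: ∅.
  x = 5: f ≡ 0 at y ∈ {3}; g ≡ 0 at y ∈ {4, 5}; common: ∅.
  x = 6: f ≡ 0 at y ∈ {6}; g ≡ 0 at y ∈ {1, 9}; common: ∅.
  x = 7: f ≡ 0 at y ∈ {9}; g ≡ 0 at y ∈ ∅; common: ∅.
  x = 8: f ≡ 0 at y ∈ {1}; g ≡ 0 at y ∈ ∅; common: ∅.
  x = 9: f ≡ 0 at y ∈ {4}; g ≡ 0 at y ∈ ∅; common: ∅.
  x = 10: f ≡ 0 at y ∈ {7}; g ≡ 0 at y ∈ ∅; common: ∅.
Collecting: common zeros = {(1, 2), (2, 5)}, so the count is 2.
Comparison with the Bézout bound: 2 ≤ 2 = deg(f)·deg(g), as expected for curves with no common component (the bound is attained).
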